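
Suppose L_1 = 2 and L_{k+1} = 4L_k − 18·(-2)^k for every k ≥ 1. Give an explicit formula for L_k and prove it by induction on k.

Claim: L_k = 2·4^k + 3·(-2)^k.

Base case: L_1 = 2, and 2·4^1 + 3·(-2)^1 = 8 − 6 = 2.
Assume L_r = 2·4^r + 3·(-2)^r for some r ≥ 1.
Then L_{r+1} = 4L_r − 18·(-2)^r = 4·(2·4^r + 3·(-2)^r) − 18·(-2)^r = 2·4^{r+1} + 12·(-2)^r − 18·(-2)^r = 2·4^{r+1} − 6·(-2)^r = 2·4^{r+1} + 3·(-2)^{r+1}.
Hence L_k = 2·4^k + 3·(-2)^k for every k ≥ 1, by induction.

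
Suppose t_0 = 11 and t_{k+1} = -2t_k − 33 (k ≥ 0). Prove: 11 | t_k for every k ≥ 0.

Base case: t_0 = 11 = 11·1, so 11 | t_0.
Assume 11 | t_r, so t_r = 11s for some integer s.
Then t_{r+1} = -2t_r − 33 = -2·(11s) − 33 = 11(-2s − 3), so 11 | t_{r+1}.
This completes the inductive step, so 11 | t_k for all k ≥ 0.

11 | t_k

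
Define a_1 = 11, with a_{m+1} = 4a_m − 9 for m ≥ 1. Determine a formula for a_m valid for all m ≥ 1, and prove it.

Claim: a_m = 2·4^m + 3.

Base case: a_1 = 11, and 2·4^1 + 3 = 8 + 3 = 11.
Assume a_r = 2·4^r + 3 for some r ≥ 1.
Then a_{r+1} = 4a_r − 9 = 4·(2·4^r + 3) − 9 = 8·4^r + 12 − 9 = 2·4^{r+1} + 3.
Hence a_m = 2·4^m + 3 for every m ≥ 1, by induction.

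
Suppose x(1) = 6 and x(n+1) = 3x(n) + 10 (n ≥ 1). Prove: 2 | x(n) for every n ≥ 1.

Base case: x(1) = 6 = 2·3, so 2 | x(1).
Assume 2 | x(k), so x(k) = 2t for some integer t.
Then x(k+1) = 3x(k) + 10 = 3·(2t) + 10 = 2(3t + 5), so 2 | x(k+1).
This completes the inductive step, so 2 | x(n) for all n ≥ 1.

2 | x(n)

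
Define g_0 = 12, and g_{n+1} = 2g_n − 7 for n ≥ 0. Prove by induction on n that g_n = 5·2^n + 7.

Base case: g_0 = 12, and 5·2^0 + 7 = 5 + 7 = 12.
Assume g_k = 5·2^k + 7 for some k ≥ 0.
Then g_{k+1} = 2g_k − 7 = 2·(5·2^k + 7) − 7 = 10·2^k + 14 − 7 = 5·2^{k+1} + 7.
So the formula holds for k+1, and by induction g_n = 5·2^n + 7 for all n ≥ 0.

g_n = 5·2^n + 7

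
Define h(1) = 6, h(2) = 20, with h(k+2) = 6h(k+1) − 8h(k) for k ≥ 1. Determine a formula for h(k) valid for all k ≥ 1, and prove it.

Claim: h(k) = 2^k + 4^k.

Base cases: h(1) = 6 and 2^1 + 4^1 = 6; h(2) = 20 and 2^2 + 4^2 = 20.
Assume h(j) = 2^j + 4^j for all 1 ≤ j ≤ m, where m ≥ 2.
Then h(m+1) = 6h(m) − 8h(m−1) = 6·(2^m + 4^m) − 8·(2^{m−1} + 4^{m−1}) = (6·2 − 8)2^{m−1} + (6·4 − 8)4^{m−1} = 4·2^{m−1} + 16·4^{m−1} = 2^{m+1} + 4^{m+1}.
So the formula holds for m+1, and by strong induction h(k) = 2^k + 4^k for all k ≥ 1.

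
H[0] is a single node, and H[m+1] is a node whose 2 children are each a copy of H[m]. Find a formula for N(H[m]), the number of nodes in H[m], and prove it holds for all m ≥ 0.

Claim: N(H[m]) = 2^{m+1} − 1.

Base case: N(H[0]) = 1, and 2^{0+1} − 1 = 1.
Assume N(H[k]) = 2^{k+1} − 1.
Then N(H[k+1]) = 1 + 2N(H[k]) = 1 + 2(2^{k+1} − 1) = 2^{k+2} − 2 + 1 = 2^{k+2} − 1.
This completes the inductive step, so N(H[m]) = 2^{m+1} − 1 for all m ≥ 0.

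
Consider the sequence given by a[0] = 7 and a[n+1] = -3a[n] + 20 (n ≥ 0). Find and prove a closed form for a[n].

Claim: a[n] = 2·(-3)^n + 5.

Base case: a[0] = 7, and 2·(-3)^0 + 5 = 2 + 5 = 7.
Assume a[m] = 2·(-3)^m + 5 for some m ≥ 0.
Then a[m+1] = -3a[m] + 20 = -3·(2·(-3)^m + 5) + 20 = -6·(-3)^m − 15 + 20 = 2·(-3)^{m+1} + 5.
By induction, a[n] = 2·(-3)^n + 5 for all n ≥ 0.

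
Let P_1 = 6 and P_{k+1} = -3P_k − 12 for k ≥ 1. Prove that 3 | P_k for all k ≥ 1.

Base case: P_1 = 6 = 3·2, so 3 | P_1.
Assume 3 | P_r, so P_r = 3t for some integer t.
Then P_{r+1} = -3P_r − 12 = -3·(3t) − 12 = 3(-3t − 4), so 3 | P_{r+1}.
By induction, 3 | P_k for all k ≥ 1.

3 | P_k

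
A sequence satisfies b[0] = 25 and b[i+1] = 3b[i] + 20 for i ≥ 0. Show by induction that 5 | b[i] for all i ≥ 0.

Base case: b[0] = 25 = 5·5, so 5 | b[0].
Assume 5 | b[j], so b[j] = 5t for some integer t.
Then b[j+1] = 3b[j] + 20 = 3·(5t) + 20 = 5(3t + 4), so 5 | b[j+1].
So the property holds for j+1, and by induction 5 | b[i] for all i ≥ 0.

5 | b[i]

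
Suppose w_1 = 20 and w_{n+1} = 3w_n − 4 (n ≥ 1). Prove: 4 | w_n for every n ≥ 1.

Base case: w_1 = 20 = 4·5, so 4 | w_1.
Assume 4 | w_j, so w_j = 4t for some integer t.
Then w_{j+1} = 3w_j − 4 = 3·(4t) − 4 = 4(3t − 1), so 4 | w_{j+1}.
Hence 4 | w_n for every n ≥ 1, by induction.

4 | w_n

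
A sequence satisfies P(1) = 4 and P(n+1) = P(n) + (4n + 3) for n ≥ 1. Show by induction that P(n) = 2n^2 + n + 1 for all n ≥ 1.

Base case: P(1) = 4, and 2·1^2 + 1 + 1 = 4.
Assume P(j) = 2j^2 + j + 1.
Then P(j+1) = P(j) + (4j + 3) = (2j^2 + j + 1) + (4j + 3) = 2j^2 + 5j + 4,
and 2·(j+1)^2 + (j+1) + 1 = 2j^2 + 5j + 4.
This completes the inductive step, so P(n) = 2n^2 + n + 1 for all n ≥ 1.

P(n) = 2n^2 + n + 1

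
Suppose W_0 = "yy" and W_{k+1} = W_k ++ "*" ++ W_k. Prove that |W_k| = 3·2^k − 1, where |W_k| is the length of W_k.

Base case: |W_0| = 2, and 3·2^0 − 1 = 2.
Assume |W_j| = 3·2^j − 1.
Then |W_{j+1}| = |W_j| + 1 + |W_j| = 2|W_j| + 1 = 2(3·2^j − 1) + 1 = 3·2^{j+1} − 2 + 1 = 3·2^{j+1} − 1.
So the formula holds for j+1, and by induction |W_k| = 3·2^k − 1 for all k ≥ 0.

|W_k| = 3·2^k − 1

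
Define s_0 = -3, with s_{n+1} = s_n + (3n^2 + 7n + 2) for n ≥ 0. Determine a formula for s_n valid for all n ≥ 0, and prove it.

Claim: s_n = n^3 + 2n^2 − n − 3.

Base case: s_0 = -3, and 0^3 + 2·0^2 − 0 − 3 = -3.
Assume s_r = r^3 + 2r^2 − r − 3.
Then s_{r+1} = s_r + (3r^2 + 7r + 2) = (r^3 + 2r^2 − r − 3) + (3r^2 + 7r + 2) = r^3 + 5r^2 + 6r − 1,
and (r+1)^3 + 2·(r+1)^2 − (r+1) − 3 = r^3 + 5r^2 + 6r − 1.
By induction, s_n = n^3 + 2n^2 − n − 3 for all n ≥ 0.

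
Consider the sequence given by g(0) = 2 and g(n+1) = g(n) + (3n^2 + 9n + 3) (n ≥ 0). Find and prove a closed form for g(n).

Claim: g(n) = n^3 + 3n^2 − n + 2.

Base case: g(0) = 2, and 0^3 + 3·0^2 − 0 + 2 = 2.
Assume g(k) = k^3 + 3k^2 − k + 2.
Then g(k+1) = g(k) + (3k^2 + 9k + 3) = (k^3 + 3k^2 − k + 2) + (3k^2 + 9k + 3) = k^3 + 6k^2 + 8k + 5,
and (k+1)^3 + 3·(k+1)^2 − (k+1) + 2 = k^3 + 6k^2 + 8k + 5.
By induction, g(n) = n^3 + 3n^2 − n + 2 for all n ≥ 0.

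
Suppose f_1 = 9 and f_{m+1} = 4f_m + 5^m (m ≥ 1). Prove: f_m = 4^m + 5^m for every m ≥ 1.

Base case: f_1 = 9, and 4^1 + 5^1 = 4 + 5 = 9.
Assume f_j = 4^j + 5^j for some j ≥ 1.
Then f_{j+1} = 4f_j + 5^j = 4·(4^j + 5^j) + 5^j = 4^{j+1} + 4·5^j + 5^j = 4^{j+1} + 5·5^j = 4^{j+1} + 5^{j+1}.
Hence f_m = 4^m + 5^m for every m ≥ 1, by induction.

f_m = 4^m + 5^m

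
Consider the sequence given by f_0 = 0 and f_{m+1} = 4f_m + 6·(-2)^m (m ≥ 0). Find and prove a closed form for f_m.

Claim: f_m = 4^m − (-2)^m.

Base case: f_0 = 0, and 4^0 − (-2)^0 = 1 − 1 = 0.
Assume f_r = 4^r − (-2)^r for some r ≥ 0.
Then f_{r+1} = 4f_r + 6·(-2)^r = 4·(4^r − (-2)^r) + 6·(-2)^r = 4^{r+1} − 4·(-2)^r + 6·(-2)^r = 4^{r+1} + 2·(-2)^r = 4^{r+1} − (-2)^{r+1}.
So the formula holds for r+1, and by induction f_m = 4^m − (-2)^m for all m ≥ 0.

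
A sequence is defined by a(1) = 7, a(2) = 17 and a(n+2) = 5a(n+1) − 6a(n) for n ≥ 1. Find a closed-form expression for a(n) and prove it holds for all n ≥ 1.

Claim: a(n) = 3^n + 2·2^n.

Base cases: a(1) = 7 and 3^1 + 2·2^1 = 7; a(2) = 17 and 3^2 + 2·2^2 = 17.
Assume a(j) = 3^j + 2·2^j for all 1 ≤ j ≤ r, where r ≥ 2.
Then a(r+1) = 5a(r) − 6a(r−1) = 5·(3^r + 2·2^r) − 6·(3^{r−1} + 2·2^{r−1}) = (5·3 − 6)3^{r−1} + 2·(5·2 − 6)2^{r−1} = 9·3^{r−1} + 8·2^{r−1} = 3^{r+1} + 2·2^{r+1}.
This completes the inductive step, so a(n) = 3^n + 2·2^n for all n ≥ 1.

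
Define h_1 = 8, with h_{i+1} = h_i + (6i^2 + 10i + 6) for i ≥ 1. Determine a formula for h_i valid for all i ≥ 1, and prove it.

Claim: h_i = 2i^3 + 2i^2 + 2i + 2.

Base case: h_1 = 8, and 2·1^3 + 2·1^2 + 2·1 + 2 = 8.
Assume h_m = 2m^3 + 2m^2 + 2m + 2.
Then h_{m+1} = h_m + (6m^2 + 10m + 6) = (2m^3 + 2m^2 + 2m + 2) + (6m^2 + 10m + 6) = 2m^3 + 8m^2 + 12m + 8,
and 2·(m+1)^3 + 2·(m+1)^2 + 2·(m+1) + 2 = 2m^3 + 8m^2 + 12m + 8.
By induction, h_i = 2i^3 + 2i^2 + 2i + 2 for all i ≥ 1.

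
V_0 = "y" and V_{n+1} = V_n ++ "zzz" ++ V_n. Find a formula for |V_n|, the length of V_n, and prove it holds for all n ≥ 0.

Claim: |V_n| = 2^{n+2} − 3.

Base case: |V_0| = 1, and 2^{0+2} − 3 = 1.
Assume |V_k| = 2^{k+2} − 3.
Then |V_{k+1}| = |V_k| + 3 + |V_k| = 2|V_k| + 3 = 2(2^{k+2} − 3) + 3 = 2^{k+3} − 6 + 3 = 2^{k+3} − 3.
Hence |V_n| = 2^{n+2} − 3 for every n ≥ 0, by induction.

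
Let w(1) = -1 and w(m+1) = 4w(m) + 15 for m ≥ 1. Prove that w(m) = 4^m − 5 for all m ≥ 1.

Base case: w(1) = -1, and 4^1 − 5 = 4 − 5 = -1.
Assume w(k) = 4^k − 5 for some k ≥ 1.
Then w(k+1) = 4w(k) + 15 = 4·(4^k − 5) + 15 = 4^{k+1} − 20 + 15 = 4^{k+1} − 5.
Hence w(m) = 4^m − 5 for every m ≥ 1, by induction.

w(m) = 4^m − 5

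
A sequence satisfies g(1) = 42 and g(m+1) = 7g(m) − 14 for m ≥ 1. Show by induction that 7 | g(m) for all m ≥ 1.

Base case: g(1) = 42 = 7·6, so 7 | g(1).
Assume 7 | g(r), so g(r) = 7t for some integer t.
Then g(r+1) = 7g(r) − 14 = 7·(7t) − 14 = 7(7t − 2), so 7 | g(r+1).
This completes the inductive step, so 7 | g(m) for all m ≥ 1.

7 | g(m)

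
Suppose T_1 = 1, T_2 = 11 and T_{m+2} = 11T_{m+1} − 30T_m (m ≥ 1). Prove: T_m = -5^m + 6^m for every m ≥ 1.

Base cases: T_1 = 1 and -5^1 + 6^1 = 1; T_2 = 11 and -5^2 + 6^2 = 11.
Assume T_j = -5^j + 6^j for all 1 ≤ j ≤ r, where r ≥ 2.
Then T_{r+1} = 11T_r − 30T_{r−1} = 11·(-5^r + 6^r) − 30·(-5^{r−1} + 6^{r−1}) = -(11·5 − 30)5^{r−1} + (11·6 − 30)6^{r−1} = -25·5^{r−1} + 36·6^{r−1} = -5^{r+1} + 6^{r+1}.
So the formula holds for r+1, and by strong induction T_m = -5^m + 6^m for all m ≥ 1.

T_m = -5^m + 6^m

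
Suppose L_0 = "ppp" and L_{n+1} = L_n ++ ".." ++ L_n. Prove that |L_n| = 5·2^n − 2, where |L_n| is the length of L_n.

Base case: |L_0| = 3, and 5·2^0 − 2 = 3.
Assume |L_k| = 5·2^k − 2.
Then |L_{k+1}| = |L_k| + 2 + |L_k| = 2|L_k| + 2 = 2(5·2^k − 2) + 2 = 5·2^{k+1} − 4 + 2 = 5·2^{k+1} − 2.
This completes the inductive step, so |L_n| = 5·2^n − 2 for all n ≥ 0.

|L_n| = 5·2^n − 2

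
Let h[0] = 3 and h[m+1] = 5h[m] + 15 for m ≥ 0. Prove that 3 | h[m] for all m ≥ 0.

Base case: h[0] = 3 = 3·1, so 3 | h[0].
Assume 3 | h[j], so h[j] = 3t for some integer t.
Then h[j+1] = 5h[j] + 15 = 5·(3t) + 15 = 3(5t + 5), so 3 | h[j+1].
By induction, 3 | h[m] for all m ≥ 0.

3 | h[m]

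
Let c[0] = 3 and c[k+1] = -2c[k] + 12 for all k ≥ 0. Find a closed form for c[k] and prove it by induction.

Claim: c[k] = -(-2)^k + 4.

Base case: c[0] = 3, and -(-2)^0 + 4 = -1 + 4 = 3.
Assume c[r] = -(-2)^r + 4 for some r ≥ 0.
Then c[r+1] = -2c[r] + 12 = -2·(-(-2)^r + 4) + 12 = 2·(-2)^r − 8 + 12 = -(-2)^{r+1} + 4.
So the formula holds for r+1, and by induction c[k] = -(-2)^k + 4 for all k ≥ 0.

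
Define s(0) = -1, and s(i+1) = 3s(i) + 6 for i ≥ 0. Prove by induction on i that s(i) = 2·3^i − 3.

Base case: s(0) = -1, and 2·3^0 − 3 = 2 − 3 = -1.
Assume s(j) = 2·3^j − 3 for some j ≥ 0.
Then s(j+1) = 3s(j) + 6 = 3·(2·3^j − 3) + 6 = 6·3^j − 9 + 6 = 2·3^{j+1} − 3.
This completes the inductive step, so s(i) = 2·3^i − 3 for all i ≥ 0.

s(i) = 2·3^i − 3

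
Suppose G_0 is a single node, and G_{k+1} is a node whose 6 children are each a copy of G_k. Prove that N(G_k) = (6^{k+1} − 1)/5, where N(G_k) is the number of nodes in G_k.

Base case: N(G_0) = 1, and (6^{0+1} − 1)/5 = 1.
Assume N(G_j) = (6^{j+1} − 1)/5.
Then N(G_{j+1}) = 1 + 6N(G_j) = 1 + 6·(6^{j+1} − 1)/5 = 1 + (6^{j+2} − 6)/5 = (5 + 6^{j+2} − 6)/5 = (6^{j+2} − 1)/5.
So the formula holds for j+1, and by induction N(G_k) = (6^{k+1} − 1)/5 for all k ≥ 0.

N(G_k) = (6^{k+1} − 1)/5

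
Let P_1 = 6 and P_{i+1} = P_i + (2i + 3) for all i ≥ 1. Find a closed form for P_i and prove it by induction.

Claim: P_i = i^2 + 2i + 3.

Base case: P_1 = 6, and 1^2 + 2·1 + 3 = 6.
Assume P_r = r^2 + 2r + 3.
Then P_{r+1} = P_r + (2r + 3) = (r^2 + 2r + 3) + (2r + 3) = r^2 + 4r + 6,
and (r+1)^2 + 2·(r+1) + 3 = r^2 + 4r + 6.
This completes the inductive step, so P_i = i^2 + 2i + 3 for all i ≥ 1.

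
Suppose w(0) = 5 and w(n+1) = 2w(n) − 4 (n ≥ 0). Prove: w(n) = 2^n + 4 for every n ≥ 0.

Base case: w(0) = 5, and 2^0 + 4 = 1 + 4 = 5.
Assume w(j) = 2^j + 4 for some j ≥ 0.
Then w(j+1) = 2w(j) − 4 = 2·(2^j + 4) − 4 = 2^{j+1} + 8 − 4 = 2^{j+1} + 4.
Hence w(n) = 2^n + 4 for every n ≥ 0, by induction.

w(n) = 2^n + 4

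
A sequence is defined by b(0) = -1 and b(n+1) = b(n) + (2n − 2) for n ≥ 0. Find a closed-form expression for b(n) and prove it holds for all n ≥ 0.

Claim: b(n) = n^2 − 3n − 1.

Base case: b(0) = -1, and 0^2 − 3·0 − 1 = -1.
Assume b(r) = r^2 − 3r − 1.
Then b(r+1) = b(r) + (2r − 2) = (r^2 − 3r − 1) + (2r − 2) = r^2 − r − 3,
and (r+1)^2 − 3·(r+1) − 1 = r^2 − r − 3.
By induction, b(n) = n^2 − 3n − 1 for all n ≥ 0.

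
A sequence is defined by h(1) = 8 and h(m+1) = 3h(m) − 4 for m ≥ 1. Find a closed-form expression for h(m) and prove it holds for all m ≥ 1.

Claim: h(m) = 2·3^m + 2.

Base case: h(1) = 8, and 2·3^1 + 2 = 6 + 2 = 8.
Assume h(j) = 2·3^j + 2 for some j ≥ 1.
Then h(j+1) = 3h(j) − 4 = 3·(2·3^j + 2) − 4 = 6·3^j + 6 − 4 = 2·3^{j+1} + 2.
By induction, h(m) = 2·3^m + 2 for all m ≥ 1.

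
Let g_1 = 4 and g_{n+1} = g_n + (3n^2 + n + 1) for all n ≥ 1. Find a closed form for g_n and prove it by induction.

Claim: g_n = n^3 − n^2 + n + 3.

Base case: g_1 = 4, and 1^3 − 1^2 + 1 + 3 = 4.
Assume g_k = k^3 − k^2 + k + 3.
Then g_{k+1} = g_k + (3k^2 + k + 1) = (k^3 − k^2 + k + 3) + (3k^2 + k + 1) = k^3 + 2k^2 + 2k + 4,
and (k+1)^3 − (k+1)^2 + (k+1) + 3 = k^3 + 2k^2 + 2k + 4.
By induction, g_n = n^3 − n^2 + n + 3 for all n ≥ 1.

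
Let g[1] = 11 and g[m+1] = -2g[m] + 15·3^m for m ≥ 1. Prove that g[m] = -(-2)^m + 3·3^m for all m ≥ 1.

Base case: g[1] = 11, and -(-2)^1 + 3·3^1 = 2 + 9 = 11.
Assume g[r] = -(-2)^r + 3·3^r for some r ≥ 1.
Then g[r+1] = -2g[r] + 15·3^r = -2·(-(-2)^r + 3·3^r) + 15·3^r = -(-2)^{r+1} − 6·3^r + 15·3^r = -(-2)^{r+1} + 9·3^r = -(-2)^{r+1} + 3·3^{r+1}.
So the formula holds for r+1, and by induction g[m] = -(-2)^m + 3·3^m for all m ≥ 1.

g[m] = -(-2)^m + 3·3^m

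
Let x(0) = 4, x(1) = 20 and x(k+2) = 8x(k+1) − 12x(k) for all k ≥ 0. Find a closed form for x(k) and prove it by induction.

Claim: x(k) = 3·6^k + 2^k.

Base cases: x(0) = 4 and 3·6^0 + 2^0 = 4; x(1) = 20 and 3·6^1 + 2^1 = 20.
Assume x(j) = 3·6^j + 2^j for all 0 ≤ j ≤ r, where r ≥ 1.
Then x(r+1) = 8x(r) − 12x(r−1) = 8·(3·6^r + 2^r) − 12·(3·6^{r−1} + 2^{r−1}) = 3·(8·6 − 12)6^{r−1} + (8·2 − 12)2^{r−1} = 108·6^{r−1} + 4·2^{r−1} = 3·6^{r+1} + 2^{r+1}.
So the formula holds for r+1, and by strong induction x(k) = 3·6^k + 2^k for all k ≥ 0.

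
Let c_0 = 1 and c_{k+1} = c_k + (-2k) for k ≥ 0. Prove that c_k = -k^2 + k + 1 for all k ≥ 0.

Base case: c_0 = 1, and -0^2 + 0 + 1 = 1.
Assume c_r = -r^2 + r + 1.
Then c_{r+1} = c_r + (-2r) = (-r^2 + r + 1) + (-2r) = -r^2 − r + 1,
and -(r+1)^2 + (r+1) + 1 = -r^2 − r + 1.
By induction, c_k = -k^2 + k + 1 for all k ≥ 0.

c_k = -k^2 + k + 1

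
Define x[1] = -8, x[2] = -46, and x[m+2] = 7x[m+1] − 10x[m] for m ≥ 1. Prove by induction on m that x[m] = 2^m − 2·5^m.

Base cases: x[1] = -8 and 2^1 − 2·5^1 = -8; x[2] = -46 and 2^2 − 2·5^2 = -46.
Assume x[j] = 2^j − 2·5^j for all 1 ≤ j ≤ k, where k ≥ 2.
Then x[k+1] = 7x[k] − 10x[k−1] = 7·(2^k − 2·5^k) − 10·(2^{k−1} − 2·5^{k−1}) = (7·2 − 10)2^{k−1} − 2·(7·5 − 10)5^{k−1} = 4·2^{k−1} − 50·5^{k−1} = 2^{k+1} − 2·5^{k+1}.
By strong induction, x[m] = 2^m − 2·5^m for all m ≥ 1.

x[m] = 2^m − 2·5^m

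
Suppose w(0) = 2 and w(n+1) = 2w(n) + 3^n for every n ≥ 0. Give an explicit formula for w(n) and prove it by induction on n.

Claim: w(n) = 2^n + 3^n.

Base case: w(0) = 2, and 2^0 + 3^0 = 1 + 1 = 2.
Assume w(k) = 2^k + 3^k for some k ≥ 0.
Then w(k+1) = 2w(k) + 3^k = 2·(2^k + 3^k) + 3^k = 2^{k+1} + 2·3^k + 3^k = 2^{k+1} + 3·3^k = 2^{k+1} + 3^{k+1}.
This completes the inductive step, so w(n) = 2^n + 3^n for all n ≥ 0.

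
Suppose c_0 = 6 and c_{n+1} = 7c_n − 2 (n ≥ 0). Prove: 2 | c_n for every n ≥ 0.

Base case: c_0 = 6 = 2·3, so 2 | c_0.
Assume 2 | c_k, so c_k = 2t for some integer t.
Then c_{k+1} = 7c_k − 2 = 7·(2t) − 2 = 2(7t − 1), so 2 | c_{k+1}.
This completes the inductive step, so 2 | c_n for all n ≥ 0.

2 | c_n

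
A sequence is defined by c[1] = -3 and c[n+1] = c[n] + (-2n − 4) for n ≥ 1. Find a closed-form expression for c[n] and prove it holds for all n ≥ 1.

Claim: c[n] = -n^2 − 3n + 1.

Base case: c[1] = -3, and -1^2 − 3·1 + 1 = -3.
Assume c[r] = -r^2 − 3r + 1.
Then c[r+1] = c[r] + (-2r − 4) = (-r^2 − 3r + 1) + (-2r − 4) = -r^2 − 5r − 3,
and -(r+1)^2 − 3·(r+1) + 1 = -r^2 − 5r − 3.
This completes the inductive step, so c[n] = -n^2 − 3n + 1 for all n ≥ 1.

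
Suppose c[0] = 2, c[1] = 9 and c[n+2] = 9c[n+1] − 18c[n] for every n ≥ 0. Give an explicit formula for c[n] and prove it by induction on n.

Claim: c[n] = 3^n + 6^n.

Base cases: c[0] = 2 and 3^0 + 6^0 = 2; c[1] = 9 and 3^1 + 6^1 = 9.
Assume c[i] = 3^i + 6^i for all 0 ≤ i ≤ j, where j ≥ 1.
Then c[j+1] = 9c[j] − 18c[j−1] = 9·(3^j + 6^j) − 18·(3^{j−1} + 6^{j−1}) = (9·3 − 18)3^{j−1} + (9·6 − 18)6^{j−1} = 9·3^{j−1} + 36·6^{j−1} = 3^{j+1} + 6^{j+1}.
Hence c[n] = 3^n + 6^n for every n ≥ 0, by strong induction.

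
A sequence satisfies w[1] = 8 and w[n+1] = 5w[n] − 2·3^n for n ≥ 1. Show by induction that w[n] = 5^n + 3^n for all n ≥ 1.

Base case: w[1] = 8, and 5^1 + 3^1 = 5 + 3 = 8.
Assume w[k] = 5^k + 3^k for some k ≥ 1.
Then w[k+1] = 5w[k] − 2·3^k = 5·(5^k + 3^k) − 2·3^k = 5^{k+1} + 5·3^k − 2·3^k = 5^{k+1} + 3·3^k = 5^{k+1} + 3^{k+1}.
Hence w[n] = 5^n + 3^n for every n ≥ 1, by induction.

w[n] = 5^n + 3^n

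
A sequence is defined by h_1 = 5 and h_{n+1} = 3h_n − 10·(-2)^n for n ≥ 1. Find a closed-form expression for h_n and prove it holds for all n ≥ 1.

Claim: h_n = 3·3^n + 2·(-2)^n.

Base case: h_1 = 5, and 3·3^1 + 2·(-2)^1 = 9 − 4 = 5.
Assume h_r = 3·3^r + 2·(-2)^r for some r ≥ 1.
Then h_{r+1} = 3h_r − 10·(-2)^r = 3·(3·3^r + 2·(-2)^r) − 10·(-2)^r = 3·3^{r+1} + 6·(-2)^r − 10·(-2)^r = 3·3^{r+1} − 4·(-2)^r = 3·3^{r+1} + 2·(-2)^{r+1}.
So the formula holds for r+1, and by induction h_n = 3·3^n + 2·(-2)^n for all n ≥ 1.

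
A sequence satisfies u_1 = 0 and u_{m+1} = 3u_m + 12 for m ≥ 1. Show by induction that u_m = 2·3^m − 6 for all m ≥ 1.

Base case: u_1 = 0, and 2·3^1 − 6 = 6 − 6 = 0.
Assume u_r = 2·3^r − 6 for some r ≥ 1.
Then u_{r+1} = 3u_r + 12 = 3·(2·3^r − 6) + 12 = 6·3^r − 18 + 12 = 2·3^{r+1} − 6.
Hence u_m = 2·3^m − 6 for every m ≥ 1, by induction.

u_m = 2·3^m − 6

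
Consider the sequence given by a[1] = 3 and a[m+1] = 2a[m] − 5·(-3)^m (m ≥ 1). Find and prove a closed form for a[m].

Claim: a[m] = 3·2^m + (-3)^m.

Base case: a[1] = 3, and 3·2^1 + (-3)^1 = 6 − 3 = 3.
Assume a[k] = 3·2^k + (-3)^k for some k ≥ 1.
Then a[k+1] = 2a[k] − 5·(-3)^k = 2·(3·2^k + (-3)^k) − 5·(-3)^k = 3·2^{k+1} + 2·(-3)^k − 5·(-3)^k = 3·2^{k+1} − 3·(-3)^k = 3·2^{k+1} + (-3)^{k+1}.
Hence a[m] = 3·2^m + (-3)^m for every m ≥ 1, by induction.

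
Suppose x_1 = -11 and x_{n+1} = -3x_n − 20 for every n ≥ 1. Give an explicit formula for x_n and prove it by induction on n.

Claim: x_n = 2·(-3)^n − 5.

Base case: x_1 = -11, and 2·(-3)^1 − 5 = -6 − 5 = -11.
Assume x_k = 2·(-3)^k − 5 for some k ≥ 1.
Then x_{k+1} = -3x_k − 20 = -3·(2·(-3)^k − 5) − 20 = -6·(-3)^k + 15 − 20 = 2·(-3)^{k+1} − 5.
This completes the inductive step, so x_n = 2·(-3)^n − 5 for all n ≥ 1.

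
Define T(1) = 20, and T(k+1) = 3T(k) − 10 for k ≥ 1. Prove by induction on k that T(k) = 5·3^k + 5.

Base case: T(1) = 20, and 5·3^1 + 5 = 15 + 5 = 20.
Assume T(m) = 5·3^m + 5 for some m ≥ 1.
Then T(m+1) = 3T(m) − 10 = 3·(5·3^m + 5) − 10 = 15·3^m + 15 − 10 = 5·3^{m+1} + 5.
So the formula holds for m+1, and by induction T(k) = 5·3^k + 5 for all k ≥ 1.

T(k) = 5·3^k + 5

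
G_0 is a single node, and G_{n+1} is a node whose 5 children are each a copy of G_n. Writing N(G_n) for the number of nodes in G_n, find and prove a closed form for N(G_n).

Claim: N(G_n) = (5^{n+1} − 1)/4.

Base case: N(G_0) = 1, and (5^{0+1} − 1)/4 = 1.
Assume N(G_k) = (5^{k+1} − 1)/4.
Then N(G_{k+1}) = 1 + 5N(G_k) = 1 + 5·(5^{k+1} − 1)/4 = 1 + (5^{k+2} − 5)/4 = (4 + 5^{k+2} − 5)/4 = (5^{k+2} − 1)/4.
So the formula holds for k+1, and by induction N(G_n) = (5^{n+1} − 1)/4 for all n ≥ 0.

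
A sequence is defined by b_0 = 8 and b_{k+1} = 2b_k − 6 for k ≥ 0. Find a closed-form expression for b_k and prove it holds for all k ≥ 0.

Claim: b_k = 2^{k+1} + 6.

Base case: b_0 = 8, and 2^{0+1} + 6 = 2 + 6 = 8.
Assume b_m = 2^{m+1} + 6 for some m ≥ 0.
Then b_{m+1} = 2b_m − 6 = 2·(2^{m+1} + 6) − 6 = 2^{m+2} + 12 − 6 = 2^{m+2} + 6.
This completes the inductive step, so b_k = 2^{k+1} + 6 for all k ≥ 0.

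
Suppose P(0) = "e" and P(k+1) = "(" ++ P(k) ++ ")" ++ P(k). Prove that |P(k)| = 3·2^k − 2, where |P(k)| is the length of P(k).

Base case: |P(0)| = 1, and 3·2^0 − 2 = 1.
Assume |P(j)| = 3·2^j − 2.
Then |P(j+1)| = 1 + |P(j)| + 1 + |P(j)| = 2|P(j)| + 2 = 2(3·2^j − 2) + 2 = 3·2^{j+1} − 4 + 2 = 3·2^{j+1} − 2.
This completes the inductive step, so |P(k)| = 3·2^k − 2 for all k ≥ 0.

|P(k)| = 3·2^k − 2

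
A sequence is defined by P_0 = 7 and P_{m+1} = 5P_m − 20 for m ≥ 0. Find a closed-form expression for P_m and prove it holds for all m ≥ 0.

Claim: P_m = 2·5^m + 5.

Base case: P_0 = 7, and 2·5^0 + 5 = 2 + 5 = 7.
Assume P_r = 2·5^r + 5 for some r ≥ 0.
Then P_{r+1} = 5P_r − 20 = 5·(2·5^r + 5) − 20 = 10·5^r + 25 − 20 = 2·5^{r+1} + 5.
Hence P_m = 2·5^m + 5 for every m ≥ 0, by induction.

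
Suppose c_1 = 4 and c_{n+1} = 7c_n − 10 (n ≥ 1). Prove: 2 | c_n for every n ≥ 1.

Base case: c_1 = 4 = 2·2, so 2 | c_1.
Assume 2 | c_j, so c_j = 2t for some integer t.
Then c_{j+1} = 7c_j − 10 = 7·(2t) − 10 = 2(7t − 5), so 2 | c_{j+1}.
This completes the inductive step, so 2 | c_n for all n ≥ 1.

2 | c_n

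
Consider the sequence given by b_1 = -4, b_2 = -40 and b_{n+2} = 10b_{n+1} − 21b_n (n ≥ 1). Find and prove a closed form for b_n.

Claim: b_n = 3^n − 7^n.

Base cases: b_1 = -4 and 3^1 − 7^1 = -4; b_2 = -40 and 3^2 − 7^2 = -40.
Assume b_i = 3^i − 7^i for all 1 ≤ i ≤ j, where j ≥ 2.
Then b_{j+1} = 10b_j − 21b_{j−1} = 10·(3^j − 7^j) − 21·(3^{j−1} − 7^{j−1}) = (10·3 − 21)3^{j−1} − (10·7 − 21)7^{j−1} = 9·3^{j−1} − 49·7^{j−1} = 3^{j+1} − 7^{j+1}.
So the formula holds for j+1, and by strong induction b_n = 3^n − 7^n for all n ≥ 1.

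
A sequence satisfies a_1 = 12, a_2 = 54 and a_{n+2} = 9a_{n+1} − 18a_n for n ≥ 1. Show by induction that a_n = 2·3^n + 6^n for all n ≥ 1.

Base cases: a_1 = 12 and 2·3^1 + 6^1 = 12; a_2 = 54 and 2·3^2 + 6^2 = 54.
Assume a_i = 2·3^i + 6^i for all 1 ≤ i ≤ j, where j ≥ 2.
Then a_{j+1} = 9a_j − 18a_{j−1} = 9·(2·3^j + 6^j) − 18·(2·3^{j−1} + 6^{j−1}) = 2·(9·3 − 18)3^{j−1} + (9·6 − 18)6^{j−1} = 18·3^{j−1} + 36·6^{j−1} = 2·3^{j+1} + 6^{j+1}.
This completes the inductive step, so a_n = 2·3^n + 6^n for all n ≥ 1.

a_n = 2·3^n + 6^n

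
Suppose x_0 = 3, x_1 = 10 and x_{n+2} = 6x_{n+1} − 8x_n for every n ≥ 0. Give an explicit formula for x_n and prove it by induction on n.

Claim: x_n = 2·4^n + 2^n.

Base cases: x_0 = 3 and 2·4^0 + 2^0 = 3; x_1 = 10 and 2·4^1 + 2^1 = 10.
Assume x_i = 2·4^i + 2^i for all 0 ≤ i ≤ j, where j ≥ 1.
Then x_{j+1} = 6x_j − 8x_{j−1} = 6·(2·4^j + 2^j) − 8·(2·4^{j−1} + 2^{j−1}) = 2·(6·4 − 8)4^{j−1} + (6·2 − 8)2^{j−1} = 32·4^{j−1} + 4·2^{j−1} = 2·4^{j+1} + 2^{j+1}.
This completes the inductive step, so x_n = 2·4^n + 2^n for all n ≥ 0.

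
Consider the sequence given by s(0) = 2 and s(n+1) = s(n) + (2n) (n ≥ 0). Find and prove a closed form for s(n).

Claim: s(n) = n^2 − n + 2.

Base case: s(0) = 2, and 0^2 − 0 + 2 = 2.
Assume s(m) = m^2 − m + 2.
Then s(m+1) = s(m) + (2m) = (m^2 − m + 2) + (2m) = m^2 + m + 2,
and (m+1)^2 − (m+1) + 2 = m^2 + m + 2.
Hence s(n) = n^2 − n + 2 for every n ≥ 0, by induction.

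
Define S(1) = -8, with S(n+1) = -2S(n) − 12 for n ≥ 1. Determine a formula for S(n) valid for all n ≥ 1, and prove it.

Claim: S(n) = 2·(-2)^n − 4.

Base case: S(1) = -8, and 2·(-2)^1 − 4 = -4 − 4 = -8.
Assume S(j) = 2·(-2)^j − 4 for some j ≥ 1.
Then S(j+1) = -2S(j) − 12 = -2·(2·(-2)^j − 4) − 12 = -4·(-2)^j + 8 − 12 = 2·(-2)^{j+1} − 4.
So the formula holds for j+1, and by induction S(n) = 2·(-2)^n − 4 for all n ≥ 1.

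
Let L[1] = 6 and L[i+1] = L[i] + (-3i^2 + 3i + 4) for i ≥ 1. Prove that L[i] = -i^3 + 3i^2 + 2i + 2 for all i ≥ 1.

Base case: L[1] = 6, and -1^3 + 3·1^2 + 2·1 + 2 = 6.
Assume L[m] = -m^3 + 3m^2 + 2m + 2.
Then L[m+1] = L[m] + (-3m^2 + 3m + 4) = (-m^3 + 3m^2 + 2m + 2) + (-3m^2 + 3m + 4) = -m^3 + 5m + 6,
and -(m+1)^3 + 3·(m+1)^2 + 2·(m+1) + 2 = -m^3 + 5m + 6.
This completes the inductive step, so L[i] = -i^3 + 3i^2 + 2i + 2 for all i ≥ 1.

L[i] = -i^3 + 3i^2 + 2i + 2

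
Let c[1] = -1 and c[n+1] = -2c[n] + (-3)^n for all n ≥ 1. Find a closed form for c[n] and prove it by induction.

Claim: c[n] = 2·(-2)^n − (-3)^n.

Base case: c[1] = -1, and 2·(-2)^1 − (-3)^1 = -4 + 3 = -1.
Assume c[k] = 2·(-2)^k − (-3)^k for some k ≥ 1.
Then c[k+1] = -2c[k] + (-3)^k = -2·(2·(-2)^k − (-3)^k) + (-3)^k = 2·(-2)^{k+1} + 2·(-3)^k + (-3)^k = 2·(-2)^{k+1} + 3·(-3)^k = 2·(-2)^{k+1} − (-3)^{k+1}.
By induction, c[n] = 2·(-2)^n − (-3)^n for all n ≥ 1.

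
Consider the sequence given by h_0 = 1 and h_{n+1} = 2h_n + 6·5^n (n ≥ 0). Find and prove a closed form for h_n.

Claim: h_n = -2^n + 2·5^n.

Base case: h_0 = 1, and -2^0 + 2·5^0 = -1 + 2 = 1.
Assume h_j = -2^j + 2·5^j for some j ≥ 0.
Then h_{j+1} = 2h_j + 6·5^j = 2·(-2^j + 2·5^j) + 6·5^j = -2^{j+1} + 4·5^j + 6·5^j = -2^{j+1} + 10·5^j = -2^{j+1} + 2·5^{j+1}.
By induction, h_n = -2^n + 2·5^n for all n ≥ 0.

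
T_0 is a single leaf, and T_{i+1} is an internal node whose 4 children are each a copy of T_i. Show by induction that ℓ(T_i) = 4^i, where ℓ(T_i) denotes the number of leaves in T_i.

Base case: ℓ(T_0) = 1, and 4^0 = 1.
Assume ℓ(T_r) = 4^r.
Then ℓ(T_{r+1}) = 4·ℓ(T_r) = 4·4^r = 4^{r+1}.
By induction, ℓ(T_i) = 4^i for all i ≥ 0.

ℓ(T_i) = 4^i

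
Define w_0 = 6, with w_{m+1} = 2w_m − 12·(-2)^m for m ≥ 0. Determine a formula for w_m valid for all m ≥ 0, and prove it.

Claim: w_m = 3·2^m + 3·(-2)^m.

Base case: w_0 = 6, and 3·2^0 + 3·(-2)^0 = 3 + 3 = 6.
Assume w_k = 3·2^k + 3·(-2)^k for some k ≥ 0.
Then w_{k+1} = 2w_k − 12·(-2)^k = 2·(3·2^k + 3·(-2)^k) − 12·(-2)^k = 3·2^{k+1} + 6·(-2)^k − 12·(-2)^k = 3·2^{k+1} − 6·(-2)^k = 3·2^{k+1} + 3·(-2)^{k+1}.
So the formula holds for k+1, and by induction w_m = 3·2^m + 3·(-2)^m for all m ≥ 0.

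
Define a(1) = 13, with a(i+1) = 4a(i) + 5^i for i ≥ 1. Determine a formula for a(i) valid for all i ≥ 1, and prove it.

Claim: a(i) = 2·4^i + 5^i.

Base case: a(1) = 13, and 2·4^1 + 5^1 = 8 + 5 = 13.
Assume a(k) = 2·4^k + 5^k for some k ≥ 1.
Then a(k+1) = 4a(k) + 5^k = 4·(2·4^k + 5^k) + 5^k = 2·4^{k+1} + 4·5^k + 5^k = 2·4^{k+1} + 5·5^k = 2·4^{k+1} + 5^{k+1}.
This completes the inductive step, so a(i) = 2·4^i + 5^i for all i ≥ 1.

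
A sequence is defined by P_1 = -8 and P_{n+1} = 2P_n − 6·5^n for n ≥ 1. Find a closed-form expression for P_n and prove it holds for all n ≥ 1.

Claim: P_n = 2^n − 2·5^n.

Base case: P_1 = -8, and 2^1 − 2·5^1 = 2 − 10 = -8.
Assume P_k = 2^k − 2·5^k for some k ≥ 1.
Then P_{k+1} = 2P_k − 6·5^k = 2·(2^k − 2·5^k) − 6·5^k = 2^{k+1} − 4·5^k − 6·5^k = 2^{k+1} − 10·5^k = 2^{k+1} − 2·5^{k+1}.
This completes the inductive step, so P_n = 2^n − 2·5^n for all n ≥ 1.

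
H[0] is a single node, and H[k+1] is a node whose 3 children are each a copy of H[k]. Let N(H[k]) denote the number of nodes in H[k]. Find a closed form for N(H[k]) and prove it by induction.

Claim: N(H[k]) = (3^{k+1} − 1)/2.

Base case: N(H[0]) = 1, and (3^{0+1} − 1)/2 = 1.
Assume N(H[j]) = (3^{j+1} − 1)/2.
Then N(H[j+1]) = 1 + 3N(H[j]) = 1 + 3·(3^{j+1} − 1)/2 = 1 + (3^{j+2} − 3)/2 = (2 + 3^{j+2} − 3)/2 = (3^{j+2} − 1)/2.
So the formula holds for j+1, and by induction N(H[k]) = (3^{k+1} − 1)/2 for all k ≥ 0.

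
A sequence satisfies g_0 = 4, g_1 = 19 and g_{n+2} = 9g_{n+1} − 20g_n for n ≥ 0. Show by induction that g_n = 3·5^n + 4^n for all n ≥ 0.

Base cases: g_0 = 4 and 3·5^0 + 4^0 = 4; g_1 = 19 and 3·5^1 + 4^1 = 19.
Assume g_j = 3·5^j + 4^j for all 0 ≤ j ≤ k, where k ≥ 1.
Then g_{k+1} = 9g_k − 20g_{k−1} = 9·(3·5^k + 4^k) − 20·(3·5^{k−1} + 4^{k−1}) = 3·(9·5 − 20)5^{k−1} + (9·4 − 20)4^{k−1} = 75·5^{k−1} + 16·4^{k−1} = 3·5^{k+1} + 4^{k+1}.
This completes the inductive step, so g_n = 3·5^n + 4^n for all n ≥ 0.

g_n = 3·5^n + 4^n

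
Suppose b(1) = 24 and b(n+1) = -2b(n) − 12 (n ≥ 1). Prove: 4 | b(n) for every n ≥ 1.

Base case: b(1) = 24 = 4·6, so 4 | b(1).
Assume 4 | b(k), so b(k) = 4t for some integer t.
Then b(k+1) = -2b(k) − 12 = -2·(4t) − 12 = 4(-2t − 3), so 4 | b(k+1).
This completes the inductive step, so 4 | b(n) for all n ≥ 1.

4 | b(n)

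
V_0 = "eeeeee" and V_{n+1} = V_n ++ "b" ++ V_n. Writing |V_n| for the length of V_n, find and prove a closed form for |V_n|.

Claim: |V_n| = 7·2^n − 1.

Base case: |V_0| = 6, and 7·2^0 − 1 = 6.
Assume |V_r| = 7·2^r − 1.
Then |V_{r+1}| = |V_r| + 1 + |V_r| = 2|V_r| + 1 = 2(7·2^r − 1) + 1 = 7·2^{r+1} − 2 + 1 = 7·2^{r+1} − 1.
Hence |V_n| = 7·2^n − 1 for every n ≥ 0, by induction.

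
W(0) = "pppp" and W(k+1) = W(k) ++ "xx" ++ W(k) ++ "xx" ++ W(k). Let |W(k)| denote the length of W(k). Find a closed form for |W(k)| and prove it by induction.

Claim: |W(k)| = 6·3^k − 2.

Base case: |W(0)| = 4, and 6·3^0 − 2 = 4.
Assume |W(j)| = 6·3^j − 2.
Then |W(j+1)| = 3|W(j)| + 4 = 3(6·3^j − 2) + 4 = 6·3^{j+1} − 6 + 4 = 6·3^{j+1} − 2.
This completes the inductive step, so |W(k)| = 6·3^k − 2 for all k ≥ 0.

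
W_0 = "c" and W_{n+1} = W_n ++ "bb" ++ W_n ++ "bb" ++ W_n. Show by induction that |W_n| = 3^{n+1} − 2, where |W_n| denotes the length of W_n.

Base case: |W_0| = 1, and 3^{0+1} − 2 = 1.
Assume |W_m| = 3^{m+1} − 2.
Then |W_{m+1}| = 3|W_m| + 4 = 3(3^{m+1} − 2) + 4 = 3^{m+2} − 6 + 4 = 3^{m+2} − 2.
Hence |W_n| = 3^{n+1} − 2 for every n ≥ 0, by induction.

|W_n| = 3^{n+1} − 2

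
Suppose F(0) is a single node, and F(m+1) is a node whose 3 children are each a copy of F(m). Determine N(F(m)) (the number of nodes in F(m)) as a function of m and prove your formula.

Claim: N(F(m)) = (3^{m+1} − 1)/2.

Base case: N(F(0)) = 1, and (3^{0+1} − 1)/2 = 1.
Assume N(F(k)) = (3^{k+1} − 1)/2.
Then N(F(k+1)) = 1 + 3N(F(k)) = 1 + 3·(3^{k+1} − 1)/2 = 1 + (3^{k+2} − 3)/2 = (2 + 3^{k+2} − 3)/2 = (3^{k+2} − 1)/2.
By induction, N(F(m)) = (3^{m+1} − 1)/2 for all m ≥ 0.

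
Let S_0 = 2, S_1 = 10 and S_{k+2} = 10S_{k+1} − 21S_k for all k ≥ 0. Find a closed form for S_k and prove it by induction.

Claim: S_k = 7^k + 3^k.

Base cases: S_0 = 2 and 7^0 + 3^0 = 2; S_1 = 10 and 7^1 + 3^1 = 10.
Assume S_i = 7^i + 3^i for all 0 ≤ i ≤ j, where j ≥ 1.
Then S_{j+1} = 10S_j − 21S_{j−1} = 10·(7^j + 3^j) − 21·(7^{j−1} + 3^{j−1}) = (10·7 − 21)7^{j−1} + (10·3 − 21)3^{j−1} = 49·7^{j−1} + 9·3^{j−1} = 7^{j+1} + 3^{j+1}.
This completes the inductive step, so S_k = 7^k + 3^k for all k ≥ 0.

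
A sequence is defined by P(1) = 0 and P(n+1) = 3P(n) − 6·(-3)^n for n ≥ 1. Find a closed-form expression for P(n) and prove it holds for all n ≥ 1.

Claim: P(n) = 3^n + (-3)^n.

Base case: P(1) = 0, and 3^1 + (-3)^1 = 3 − 3 = 0.
Assume P(m) = 3^m + (-3)^m for some m ≥ 1.
Then P(m+1) = 3P(m) − 6·(-3)^m = 3·(3^m + (-3)^m) − 6·(-3)^m = 3^{m+1} + 3·(-3)^m − 6·(-3)^m = 3^{m+1} − 3·(-3)^m = 3^{m+1} + (-3)^{m+1}.
Hence P(n) = 3^n + (-3)^n for every n ≥ 1, by induction.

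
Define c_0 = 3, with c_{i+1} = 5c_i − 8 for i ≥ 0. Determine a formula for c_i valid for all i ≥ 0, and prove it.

Claim: c_i = 5^i + 2.

Base case: c_0 = 3, and 5^0 + 2 = 1 + 2 = 3.
Assume c_r = 5^r + 2 for some r ≥ 0.
Then c_{r+1} = 5c_r − 8 = 5·(5^r + 2) − 8 = 5^{r+1} + 10 − 8 = 5^{r+1} + 2.
So the formula holds for r+1, and by induction c_i = 5^i + 2 for all i ≥ 0.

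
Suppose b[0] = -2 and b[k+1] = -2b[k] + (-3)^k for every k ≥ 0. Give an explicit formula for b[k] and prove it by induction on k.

Claim: b[k] = -(-2)^k − (-3)^k.

Base case: b[0] = -2, and -(-2)^0 − (-3)^0 = -1 − 1 = -2.
Assume b[j] = -(-2)^j − (-3)^j for some j ≥ 0.
Then b[j+1] = -2b[j] + (-3)^j = -2·(-(-2)^j − (-3)^j) + (-3)^j = -(-2)^{j+1} + 2·(-3)^j + (-3)^j = -(-2)^{j+1} + 3·(-3)^j = -(-2)^{j+1} − (-3)^{j+1}.
This completes the inductive step, so b[k] = -(-2)^k − (-3)^k for all k ≥ 0.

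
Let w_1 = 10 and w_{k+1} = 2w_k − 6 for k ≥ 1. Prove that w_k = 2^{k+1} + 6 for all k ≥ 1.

Base case: w_1 = 10, and 2^{1+1} + 6 = 4 + 6 = 10.
Assume w_r = 2^{r+1} + 6 for some r ≥ 1.
Then w_{r+1} = 2w_r − 6 = 2·(2^{r+1} + 6) − 6 = 2^{r+2} + 12 − 6 = 2^{r+2} + 6.
This completes the inductive step, so w_k = 2^{k+1} + 6 for all k ≥ 1.

w_k = 2^{k+1} + 6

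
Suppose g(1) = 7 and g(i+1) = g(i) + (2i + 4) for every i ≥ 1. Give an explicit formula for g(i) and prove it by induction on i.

Claim: g(i) = i^2 + 3i + 3.

Base case: g(1) = 7, and 1^2 + 3·1 + 3 = 7.
Assume g(j) = j^2 + 3j + 3.
Then g(j+1) = g(j) + (2j + 4) = (j^2 + 3j + 3) + (2j + 4) = j^2 + 5j + 7,
and (j+1)^2 + 3·(j+1) + 3 = j^2 + 5j + 7.
By induction, g(i) = i^2 + 3i + 3 for all i ≥ 1.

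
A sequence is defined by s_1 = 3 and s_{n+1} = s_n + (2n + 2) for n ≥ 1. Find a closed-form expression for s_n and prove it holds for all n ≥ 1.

Claim: s_n = n^2 + n + 1.

Base case: s_1 = 3, and 1^2 + 1 + 1 = 3.
Assume s_j = j^2 + j + 1.
Then s_{j+1} = s_j + (2j + 2) = (j^2 + j + 1) + (2j + 2) = j^2 + 3j + 3,
and (j+1)^2 + (j+1) + 1 = j^2 + 3j + 3.
This completes the inductive step, so s_n = n^2 + n + 1 for all n ≥ 1.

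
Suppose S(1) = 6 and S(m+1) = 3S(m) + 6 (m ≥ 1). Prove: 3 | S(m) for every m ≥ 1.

Base case: S(1) = 6 = 3·2, so 3 | S(1).
Assume 3 | S(k), so S(k) = 3t for some integer t.
Then S(k+1) = 3S(k) + 6 = 3·(3t) + 6 = 3(3t + 2), so 3 | S(k+1).
This completes the inductive step, so 3 | S(m) for all m ≥ 1.

3 | S(m)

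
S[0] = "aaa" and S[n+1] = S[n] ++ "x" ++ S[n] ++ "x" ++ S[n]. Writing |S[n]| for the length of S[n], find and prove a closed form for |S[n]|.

Claim: |S[n]| = 4·3^n − 1.

Base case: |S[0]| = 3, and 4·3^0 − 1 = 3.
Assume |S[k]| = 4·3^k − 1.
Then |S[k+1]| = 3|S[k]| + 2 = 3(4·3^k − 1) + 2 = 4·3^{k+1} − 3 + 2 = 4·3^{k+1} − 1.
Hence |S[n]| = 4·3^n − 1 for every n ≥ 0, by induction.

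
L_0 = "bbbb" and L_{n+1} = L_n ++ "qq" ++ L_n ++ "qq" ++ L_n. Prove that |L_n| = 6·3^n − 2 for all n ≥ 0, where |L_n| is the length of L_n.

Base case: |L_0| = 4, and 6·3^0 − 2 = 4.
Assume |L_j| = 6·3^j − 2.
Then |L_{j+1}| = 3|L_j| + 4 = 3(6·3^j − 2) + 4 = 6·3^{j+1} − 6 + 4 = 6·3^{j+1} − 2.
Hence |L_n| = 6·3^n − 2 for every n ≥ 0, by induction.

|L_n| = 6·3^n − 2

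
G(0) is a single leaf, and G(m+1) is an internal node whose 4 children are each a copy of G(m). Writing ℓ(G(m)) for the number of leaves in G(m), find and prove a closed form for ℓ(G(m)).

Claim: ℓ(G(m)) = 4^m.

Base case: ℓ(G(0)) = 1, and 4^0 = 1.
Assume ℓ(G(k)) = 4^k.
Then ℓ(G(k+1)) = 4·ℓ(G(k)) = 4·4^k = 4^{k+1}.
So the formula holds for k+1, and by induction ℓ(G(m)) = 4^m for all m ≥ 0.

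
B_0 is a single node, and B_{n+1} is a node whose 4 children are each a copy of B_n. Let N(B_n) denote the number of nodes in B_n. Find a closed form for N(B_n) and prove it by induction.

Claim: N(B_n) = (4^{n+1} − 1)/3.

Base case: N(B_0) = 1, and (4^{0+1} − 1)/3 = 1.
Assume N(B_j) = (4^{j+1} − 1)/3.
Then N(B_{j+1}) = 1 + 4N(B_j) = 1 + 4·(4^{j+1} − 1)/3 = 1 + (4^{j+2} − 4)/3 = (3 + 4^{j+2} − 4)/3 = (4^{j+2} − 1)/3.
By induction, N(B_n) = (4^{n+1} − 1)/3 for all n ≥ 0.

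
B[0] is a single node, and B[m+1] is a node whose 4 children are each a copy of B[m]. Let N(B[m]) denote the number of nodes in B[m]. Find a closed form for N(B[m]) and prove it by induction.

Claim: N(B[m]) = (4^{m+1} − 1)/3.

Base case: N(B[0]) = 1, and (4^{0+1} − 1)/3 = 1.
Assume N(B[k]) = (4^{k+1} − 1)/3.
Then N(B[k+1]) = 1 + 4N(B[k]) = 1 + 4·(4^{k+1} − 1)/3 = 1 + (4^{k+2} − 4)/3 = (3 + 4^{k+2} − 4)/3 = (4^{k+2} − 1)/3.
By induction, N(B[m]) = (4^{m+1} − 1)/3 for all m ≥ 0.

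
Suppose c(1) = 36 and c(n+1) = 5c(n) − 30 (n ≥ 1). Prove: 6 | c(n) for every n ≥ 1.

Base case: c(1) = 36 = 6·6, so 6 | c(1).
Assume 6 | c(r), so c(r) = 6t for some integer t.
Then c(r+1) = 5c(r) − 30 = 5·(6t) − 30 = 6(5t − 5), so 6 | c(r+1).
So the property holds for r+1, and by induction 6 | c(n) for all n ≥ 1.

6 | c(n)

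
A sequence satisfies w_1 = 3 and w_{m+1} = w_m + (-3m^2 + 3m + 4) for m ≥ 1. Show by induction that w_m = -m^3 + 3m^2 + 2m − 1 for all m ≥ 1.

Base case: w_1 = 3, and -1^3 + 3·1^2 + 2·1 − 1 = 3.
Assume w_j = -j^3 + 3j^2 + 2j − 1.
Then w_{j+1} = w_j + (-3j^2 + 3j + 4) = (-j^3 + 3j^2 + 2j − 1) + (-3j^2 + 3j + 4) = -j^3 + 5j + 3,
and -(j+1)^3 + 3·(j+1)^2 + 2·(j+1) − 1 = -j^3 + 5j + 3.
This completes the inductive step, so w_m = -m^3 + 3m^2 + 2m − 1 for all m ≥ 1.

w_m = -m^3 + 3m^2 + 2m − 1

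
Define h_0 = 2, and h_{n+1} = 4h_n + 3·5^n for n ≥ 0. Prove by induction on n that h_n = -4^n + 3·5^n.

Base case: h_0 = 2, and -4^0 + 3·5^0 = -1 + 3 = 2.
Assume h_j = -4^j + 3·5^j for some j ≥ 0.
Then h_{j+1} = 4h_j + 3·5^j = 4·(-4^j + 3·5^j) + 3·5^j = -4^{j+1} + 12·5^j + 3·5^j = -4^{j+1} + 15·5^j = -4^{j+1} + 3·5^{j+1}.
By induction, h_n = -4^n + 3·5^n for all n ≥ 0.

h_n = -4^n + 3·5^n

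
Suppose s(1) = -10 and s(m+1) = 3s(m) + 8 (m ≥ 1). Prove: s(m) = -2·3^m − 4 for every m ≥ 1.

Base case: s(1) = -10, and -2·3^1 − 4 = -6 − 4 = -10.
Assume s(k) = -2·3^k − 4 for some k ≥ 1.
Then s(k+1) = 3s(k) + 8 = 3·(-2·3^k − 4) + 8 = -6·3^k − 12 + 8 = -2·3^{k+1} − 4.
This completes the inductive step, so s(m) = -2·3^m − 4 for all m ≥ 1.

s(m) = -2·3^m − 4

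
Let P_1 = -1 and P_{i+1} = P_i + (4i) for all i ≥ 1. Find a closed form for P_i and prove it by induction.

Claim: P_i = 2i^2 − 2i − 1.

Base case: P_1 = -1, and 2·1^2 − 2·1 − 1 = -1.
Assume P_j = 2j^2 − 2j − 1.
Then P_{j+1} = P_j + (4j) = (2j^2 − 2j − 1) + (4j) = 2j^2 + 2j − 1,
and 2·(j+1)^2 − 2·(j+1) − 1 = 2j^2 + 2j − 1.
Hence P_i = 2i^2 − 2i − 1 for every i ≥ 1, by induction.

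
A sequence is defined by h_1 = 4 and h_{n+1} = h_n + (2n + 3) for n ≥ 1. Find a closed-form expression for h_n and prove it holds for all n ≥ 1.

Claim: h_n = n^2 + 2n + 1.

Base case: h_1 = 4, and 1^2 + 2·1 + 1 = 4.
Assume h_k = k^2 + 2k + 1.
Then h_{k+1} = h_k + (2k + 3) = (k^2 + 2k + 1) + (2k + 3) = k^2 + 4k + 4,
and (k+1)^2 + 2·(k+1) + 1 = k^2 + 4k + 4.
Hence h_n = n^2 + 2n + 1 for every n ≥ 1, by induction.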